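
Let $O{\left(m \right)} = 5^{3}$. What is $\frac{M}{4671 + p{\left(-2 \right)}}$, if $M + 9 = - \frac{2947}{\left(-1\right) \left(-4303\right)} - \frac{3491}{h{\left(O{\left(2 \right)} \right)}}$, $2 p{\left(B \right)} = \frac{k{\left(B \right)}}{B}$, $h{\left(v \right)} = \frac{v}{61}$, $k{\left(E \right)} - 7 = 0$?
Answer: $- \frac{3686149612}{10045891375} \approx -0.36693$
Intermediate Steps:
$O{\left(m \right)} = 125$
$k{\left(E \right)} = 7$ ($k{\left(E \right)} = 7 + 0 = 7$)
$h{\left(v \right)} = \frac{v}{61}$ ($h{\left(v \right)} = v \frac{1}{61} = \frac{v}{61}$)
$p{\left(B \right)} = \frac{7}{2 B}$ ($p{\left(B \right)} = \frac{7 \frac{1}{B}}{2} = \frac{7}{2 B}$)
$M = - \frac{921537403}{537875}$ ($M = -9 - \left(\frac{2947}{4303} + \frac{212951}{125}\right) = -9 - \frac{916696528}{537875} = - \frac{921537403}{537875} \approx -1713.3$)
$\frac{M}{4671 + p{\left(-2 \right)}} = - \frac{921537403}{537875 \left(4671 + \frac{7}{2 \left(-2\right)}\right)} = - \frac{921537403}{537875 \left(4671 + \frac{7}{2} \left(- \frac{1}{2}\right)\right)} = - \frac{921537403}{537875 \left(4671 - \frac{7}{4}\right)} = - \frac{921537403}{537875 \cdot \frac{18677}{4}} = \left(- \frac{921537403}{537875}\right) \frac{4}{18677} = - \frac{3686149612}{10045891375}$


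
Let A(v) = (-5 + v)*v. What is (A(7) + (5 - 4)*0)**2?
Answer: 196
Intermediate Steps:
A(v) = v*(-5 + v)
(A(7) + (5 - 4)*0)**2 = (7*(-5 + 7) + (5 - 4)*0)**2 = (7*2 + 1*0)**2 = (14 + 0)**2 = 14**2 = 196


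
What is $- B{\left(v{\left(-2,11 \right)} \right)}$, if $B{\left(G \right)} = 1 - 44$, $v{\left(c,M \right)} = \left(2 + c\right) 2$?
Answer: $43$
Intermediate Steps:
$v{\left(c,M \right)} = 4 + 2 c$
$B{\left(G \right)} = -43$
$- B{\left(v{\left(-2,11 \right)} \right)} = \left(-1\right) \left(-43\right) = 43$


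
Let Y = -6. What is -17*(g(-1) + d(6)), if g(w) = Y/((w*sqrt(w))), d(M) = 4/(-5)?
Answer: 68/5 + 102*I ≈ 13.6 + 102.0*I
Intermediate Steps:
d(M) = -4/5 (d(M) = 4*(-1/5) = -4/5)
g(w) = -6/w**(3/2)
-17*(g(-1) + d(6)) = -17*(-6*I - 4/5) = -17*(-4/5 - 6*I) = 68/5 + 102*I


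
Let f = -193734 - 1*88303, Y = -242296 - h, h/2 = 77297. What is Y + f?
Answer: -678927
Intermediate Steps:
h = 154594 (h = 2*77297 = 154594)
Y = -396890 (Y = -242296 - 1*154594 = -242296 - 154594 = -396890)
f = -282037 (f = -193734 - 88303 = -282037)
Y + f = -396890 - 282037 = -678927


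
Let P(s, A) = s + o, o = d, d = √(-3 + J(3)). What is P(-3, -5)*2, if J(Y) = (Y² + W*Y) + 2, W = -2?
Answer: -6 + 2*√2 ≈ -3.1716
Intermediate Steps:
J(Y) = 2 + Y² - 2*Y (J(Y) = (Y² - 2*Y) + 2 = 2 + Y² - 2*Y)
d = √2 (d = √(-3 + (2 + 3² - 2*3)) = √(-3 + (2 + 9 - 6)) = √(-3 + 5) = √2 ≈ 1.4142)
o = √2 ≈ 1.4142
P(s, A) = s + √2
P(-3, -5)*2 = (-3 + √2)*2 = -6 + 2*√2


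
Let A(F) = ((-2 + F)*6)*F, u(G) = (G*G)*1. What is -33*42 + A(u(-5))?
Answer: 2064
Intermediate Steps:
u(G) = G**2 (u(G) = G**2*1 = G**2)
A(F) = F*(-12 + 6*F) (A(F) = (-12 + 6*F)*F = F*(-12 + 6*F))
-33*42 + A(u(-5)) = -33*42 + 6*(-5)**2*(-2 + (-5)**2) = -1386 + 6*25*(-2 + 25) = -1386 + 6*25*23 = -1386 + 3450 = 2064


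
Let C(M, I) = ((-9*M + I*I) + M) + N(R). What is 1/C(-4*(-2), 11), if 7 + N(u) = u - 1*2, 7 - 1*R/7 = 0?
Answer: 1/97 ≈ 0.010309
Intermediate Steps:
R = 49 (R = 49 - 7*0 = 49 + 0 = 49)
N(u) = -9 + u (N(u) = -7 + (u - 1*2) = -7 + (u - 2) = -7 + (-2 + u) = -9 + u)
C(M, I) = 40 + I**2 - 8*M (C(M, I) = ((-9*M + I*I) + M) + (-9 + 49) = ((-9*M + I**2) + M) + 40 = ((I**2 - 9*M) + M) + 40 = (I**2 - 8*M) + 40 = 40 + I**2 - 8*M)
1/C(-4*(-2), 11) = 1/(40 + 11**2 - (-32)*(-2)) = 1/(40 + 121 - 8*8) = 1/(40 + 121 - 64) = 1/97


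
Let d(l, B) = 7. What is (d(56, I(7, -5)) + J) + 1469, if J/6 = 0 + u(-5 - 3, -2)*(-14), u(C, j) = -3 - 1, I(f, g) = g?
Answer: 1812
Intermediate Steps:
u(C, j) = -4
J = 336 (J = 6*(0 - 4*(-14)) = 6*(0 + 56) = 6*56 = 336)
(d(56, I(7, -5)) + J) + 1469 = (7 + 336) + 1469 = 343 + 1469 = 1812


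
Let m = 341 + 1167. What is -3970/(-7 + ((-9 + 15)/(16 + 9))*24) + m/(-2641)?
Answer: 262072502/81871 ≈ 3201.0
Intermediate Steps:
m = 1508
-3970/(-7 + ((-9 + 15)/(16 + 9))*24) + m/(-2641) = -3970/(-7 + ((-9 + 15)/(16 + 9))*24) + 1508/(-2641) = -3970/(-7 + (6/25)*24) + 1508*(-1/2641) = -3970/(-7 + (6*(1/25))*24) - 1508/2641 = -3970/(-7 + (6/25)*24) - 1508/2641 = -3970/(-7 + 144/25) - 1508/2641 = -3970/(-31/25) - 1508/2641 = -3970*(-25/31) - 1508/2641 = 99250/31 - 1508/2641 = 262072502/81871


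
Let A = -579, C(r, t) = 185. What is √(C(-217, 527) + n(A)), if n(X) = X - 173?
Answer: 9*I*√7 ≈ 23.812*I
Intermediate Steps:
n(X) = -173 + X
√(C(-217, 527) + n(A)) = √(185 + (-173 - 579)) = √(185 - 752) = √(-567) = 9*I*√7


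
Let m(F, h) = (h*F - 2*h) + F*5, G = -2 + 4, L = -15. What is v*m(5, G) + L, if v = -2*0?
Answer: -15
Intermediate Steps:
v = 0
G = 2
m(F, h) = -2*h + 5*F + F*h (m(F, h) = (F*h - 2*h) + 5*F = (-2*h + F*h) + 5*F = -2*h + 5*F + F*h)
v*m(5, G) + L = 0*(-2*2 + 5*5 + 5*2) - 15 = 0*(-4 + 25 + 10) - 15 = 0*31 - 15 = 0 - 15 = -15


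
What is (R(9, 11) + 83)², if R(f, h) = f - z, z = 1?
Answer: 8281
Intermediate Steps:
R(f, h) = -1 + f (R(f, h) = f - 1*1 = f - 1 = -1 + f)
(R(9, 11) + 83)² = ((-1 + 9) + 83)² = (8 + 83)² = 91² = 8281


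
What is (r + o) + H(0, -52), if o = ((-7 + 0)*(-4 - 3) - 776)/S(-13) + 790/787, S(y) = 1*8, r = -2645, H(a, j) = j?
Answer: -17546141/6296 ≈ -2786.9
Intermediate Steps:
S(y) = 8
o = -565829/6296 (o = ((-7 + 0)*(-4 - 3) - 776)/8 + 790/787 = (-7*(-7) - 776)*(⅛) + 790*(1/787) = (49 - 776)*(⅛) + 790/787 = -727*⅛ + 790/787 = -727/8 + 790/787 = -565829/6296 ≈ -89.871)
(r + o) + H(0, -52) = (-2645 - 565829/6296) - 52 = -17218749/6296 - 52 = -17546141/6296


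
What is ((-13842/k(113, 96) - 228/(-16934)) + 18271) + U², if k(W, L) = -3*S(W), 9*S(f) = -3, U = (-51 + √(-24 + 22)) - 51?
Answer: 125574191/8467 - 204*I*√2 ≈ 14831.0 - 288.5*I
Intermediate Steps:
U = -102 + I*√2 (U = (-51 + √(-2)) - 51 = (-51 + I*√2) - 51 = -102 + I*√2 ≈ -102.0 + 1.4142*I)
S(f) = -⅓ (S(f) = (⅑)*(-3) = -⅓)
k(W, L) = 1 (k(W, L) = -3*(-⅓) = 1)
((-13842/k(113, 96) - 228/(-16934)) + 18271) + U² = ((-13842/1 - 228/(-16934)) + 18271) + (-102 + I*√2)² = ((-13842*1 - 228*(-1/16934)) + 18271) + (-102 + I*√2)² = ((-13842 + 114/8467) + 18271) + (-102 + I*√2)² = (-117200100/8467 + 18271) + (-102 + I*√2)² = 37500457/8467 + (-102 + I*√2)²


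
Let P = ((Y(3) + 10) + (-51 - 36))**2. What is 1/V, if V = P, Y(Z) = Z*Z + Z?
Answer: 1/4225 ≈ 0.00023669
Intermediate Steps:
Y(Z) = Z + Z**2 (Y(Z) = Z**2 + Z = Z + Z**2)
P = 4225 (P = ((3*(1 + 3) + 10) + (-51 - 36))**2 = ((3*4 + 10) - 87)**2 = ((12 + 10) - 87)**2 = (22 - 87)**2 = (-65)**2 = 4225)
V = 4225
1/V = 1/4225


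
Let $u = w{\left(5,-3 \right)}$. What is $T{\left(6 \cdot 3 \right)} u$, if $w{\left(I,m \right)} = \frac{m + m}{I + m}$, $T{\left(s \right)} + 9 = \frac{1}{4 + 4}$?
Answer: $\frac{213}{8} \approx 26.625$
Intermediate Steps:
$T{\left(s \right)} = - \frac{71}{8}$ ($T{\left(s \right)} = -9 + \frac{1}{4 + 4} = -9 + \frac{1}{8} = - \frac{71}{8}$)
$w{\left(I,m \right)} = \frac{2 m}{I + m}$
$u = -3$ ($u = 2 \left(-3\right) \frac{1}{5 - 3} = 2 \left(-3\right) \frac{1}{2} = -3$)
$T{\left(6 \cdot 3 \right)} u = \left(- \frac{71}{8}\right) \left(-3\right) = \frac{213}{8}$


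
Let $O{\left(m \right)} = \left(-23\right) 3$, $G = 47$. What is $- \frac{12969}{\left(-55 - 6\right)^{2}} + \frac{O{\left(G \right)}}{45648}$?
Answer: $- \frac{197421887}{56618736} \approx -3.4869$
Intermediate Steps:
$O{\left(m \right)} = -69$
$- \frac{12969}{\left(-55 - 6\right)^{2}} + \frac{O{\left(G \right)}}{45648} = - \frac{12969}{\left(-55 - 6\right)^{2}} - \frac{69}{45648} = - \frac{12969}{\left(-61\right)^{2}} - \frac{23}{15216} = - \frac{12969}{3721} - \frac{23}{15216} = - \frac{197421887}{56618736}$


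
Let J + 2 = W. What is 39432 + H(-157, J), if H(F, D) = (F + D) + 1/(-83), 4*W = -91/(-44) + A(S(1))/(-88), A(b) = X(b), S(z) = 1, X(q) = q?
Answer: 1147414639/29216 ≈ 39274.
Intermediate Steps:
A(b) = b
W = 181/352 (W = (-91/(-44) + 1/(-88))/4 = (-91*(-1/44) + 1*(-1/88))/4 = (91/44 - 1/88)/4 = (¼)*(181/88) = 181/352 ≈ 0.51420)
J = -523/352 (J = -2 + 181/352 = -523/352 ≈ -1.4858)
H(F, D) = -1/83 + D + F (H(F, D) = (D + F) - 1/83 = -1/83 + D + F)
39432 + H(-157, J) = 39432 + (-1/83 - 523/352 - 157) = 39432 - 4630673/29216 = 1147414639/29216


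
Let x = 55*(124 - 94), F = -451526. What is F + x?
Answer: -449876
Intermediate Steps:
x = 1650 (x = 55*30 = 1650)
F + x = -451526 + 1650 = -449876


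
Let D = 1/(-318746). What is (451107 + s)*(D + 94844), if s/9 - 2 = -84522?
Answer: -9358746443948979/318746 ≈ -2.9361e+10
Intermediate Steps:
s = -760680 (s = 18 + 9*(-84522) = 18 - 760698 = -760680)
D = -1/318746 ≈ -3.1373e-6
(451107 + s)*(D + 94844) = (451107 - 760680)*(-1/318746 + 94844) = -309573*30231145623/318746 = -9358746443948979/318746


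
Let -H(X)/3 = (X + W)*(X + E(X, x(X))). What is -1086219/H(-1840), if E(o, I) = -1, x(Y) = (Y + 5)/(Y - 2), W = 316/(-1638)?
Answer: 42362541/396372034 ≈ 0.10688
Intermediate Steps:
W = -158/819 (W = 316*(-1/1638) = -158/819 ≈ -0.19292)
x(Y) = (5 + Y)/(-2 + Y)
H(X) = -3*(-1 + X)*(-158/819 + X) (H(X) = -3*(X - 158/819)*(X - 1) = -3*(-158/819 + X)*(-1 + X) = -3*(-1 + X)*(-158/819 + X))
-1086219/H(-1840) = -1086219/(-158/273 - 3*(-1840)² + (977/273)*(-1840)) = -1086219/(-158/273 - 3*3385600 - 1797680/273) = -1086219/(-158/273 - 10156800 - 1797680/273) = -1086219/(-396372034/39) = -1086219*(-39/396372034) = 42362541/396372034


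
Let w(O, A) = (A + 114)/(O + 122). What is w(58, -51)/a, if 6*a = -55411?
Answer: -21/554110 ≈ -3.7899e-5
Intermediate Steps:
a = -55411/6 (a = (1/6)*(-55411) = -55411/6 ≈ -9235.2)
w(O, A) = (114 + A)/(122 + O)
w(58, -51)/a = ((114 - 51)/(122 + 58))/(-55411/6) = (63/180)*(-6/55411) = ((1/180)*63)*(-6/55411) = (7/20)*(-6/55411) = -21/554110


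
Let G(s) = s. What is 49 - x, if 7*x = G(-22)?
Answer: 365/7 ≈ 52.143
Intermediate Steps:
x = -22/7 (x = (⅐)*(-22) = -22/7 ≈ -3.1429)
49 - x = 49 - 1*(-22/7) = 49 + 22/7 = 365/7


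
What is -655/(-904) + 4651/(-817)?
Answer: -3669369/738568 ≈ -4.9682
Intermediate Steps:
-655/(-904) + 4651/(-817) = -655*(-1/904) + 4651*(-1/817) = 655/904 - 4651/817 = -3669369/738568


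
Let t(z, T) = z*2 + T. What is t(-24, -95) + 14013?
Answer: 13870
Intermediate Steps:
t(z, T) = T + 2*z (t(z, T) = 2*z + T = T + 2*z)
t(-24, -95) + 14013 = (-95 + 2*(-24)) + 14013 = (-95 - 48) + 14013 = -143 + 14013 = 13870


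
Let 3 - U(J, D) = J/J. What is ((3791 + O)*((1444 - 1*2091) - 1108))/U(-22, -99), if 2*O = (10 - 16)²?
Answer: -6684795/2 ≈ -3.3424e+6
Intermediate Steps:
O = 18 (O = (10 - 16)²/2 = (½)*(-6)² = (½)*36 = 18)
U(J, D) = 2 (U(J, D) = 3 - J/J = 3 - 1*1 = 3 - 1 = 2)
((3791 + O)*((1444 - 1*2091) - 1108))/U(-22, -99) = ((3791 + 18)*((1444 - 1*2091) - 1108))/2 = (3809*((1444 - 2091) - 1108))*(½) = (3809*(-647 - 1108))*(½) = (3809*(-1755))*(½) = -6684795*½ = -6684795/2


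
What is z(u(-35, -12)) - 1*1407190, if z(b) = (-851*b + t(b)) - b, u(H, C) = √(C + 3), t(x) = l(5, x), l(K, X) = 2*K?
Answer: -1407180 - 2556*I ≈ -1.4072e+6 - 2556.0*I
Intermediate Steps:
t(x) = 10 (t(x) = 2*5 = 10)
u(H, C) = √(3 + C)
z(b) = 10 - 852*b (z(b) = (-851*b + 10) - b = (10 - 851*b) - b = 10 - 852*b)
z(u(-35, -12)) - 1*1407190 = (10 - 852*√(3 - 12)) - 1*1407190 = (10 - 2556*I) - 1407190 = -1407180 - 2556*I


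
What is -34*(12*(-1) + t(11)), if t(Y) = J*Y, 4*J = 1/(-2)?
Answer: 1819/4 ≈ 454.75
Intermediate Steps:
J = -⅛ (J = (¼)/(-2) = (¼)*(-½) = -⅛ ≈ -0.12500)
t(Y) = -Y/8
-34*(12*(-1) + t(11)) = -34*(12*(-1) - ⅛*11) = -34*(-12 - 11/8) = -34*(-107/8) = 1819/4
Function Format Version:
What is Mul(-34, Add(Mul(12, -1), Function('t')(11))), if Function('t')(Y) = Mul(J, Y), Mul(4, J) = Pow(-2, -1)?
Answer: Rational(1819, 4) ≈ 454.75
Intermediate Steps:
J = Rational(-1, 8) (J = Mul(Rational(1, 4), Pow(-2, -1)) = Mul(Rational(1, 4), Rational(-1, 2)) = Rational(-1, 8) ≈ -0.12500)
Function('t')(Y) = Mul(Rational(-1, 8), Y)
Mul(-34, Add(Mul(12, -1), Function('t')(11))) = Mul(-34, Add(Mul(12, -1), Mul(Rational(-1, 8), 11))) = Mul(-34, Add(-12, Rational(-11, 8))) = Mul(-34, Rational(-107, 8)) = Rational(1819, 4)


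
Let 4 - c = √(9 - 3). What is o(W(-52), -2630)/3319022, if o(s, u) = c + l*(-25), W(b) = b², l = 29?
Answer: -103/474146 - √6/3319022 ≈ -0.00021797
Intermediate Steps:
c = 4 - √6 (c = 4 - √(9 - 3) = 4 - √6 ≈ 1.5505)
o(s, u) = -721 - √6 (o(s, u) = (4 - √6) + 29*(-25) = (4 - √6) - 725 = -721 - √6)
o(W(-52), -2630)/3319022 = (-721 - √6)/3319022 = (-721 - √6)*(1/3319022) = -103/474146 - √6/3319022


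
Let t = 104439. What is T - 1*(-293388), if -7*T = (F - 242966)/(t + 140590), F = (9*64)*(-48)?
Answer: 503220248378/1715203 ≈ 2.9339e+5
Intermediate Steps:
F = -27648 (F = 576*(-48) = -27648)
T = 270614/1715203 (T = -(-27648 - 242966)/(7*(104439 + 140590)) = -(-270614)/(7*245029) = -1/7*(-270614/245029) = 270614/1715203 ≈ 0.15777)
T - 1*(-293388) = 270614/1715203 - 1*(-293388) = 270614/1715203 + 293388 = 503220248378/1715203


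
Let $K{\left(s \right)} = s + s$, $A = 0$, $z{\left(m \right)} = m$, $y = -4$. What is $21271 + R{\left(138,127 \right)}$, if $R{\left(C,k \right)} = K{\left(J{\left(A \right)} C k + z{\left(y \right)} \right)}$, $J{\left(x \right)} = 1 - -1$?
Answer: $91367$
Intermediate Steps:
$J{\left(x \right)} = 2$ ($J{\left(x \right)} = 1 + 1 = 2$)
$K{\left(s \right)} = 2 s$
$R{\left(C,k \right)} = -8 + 4 C k$ ($R{\left(C,k \right)} = 2 \left(2 C k - 4\right) = 2 \left(-4 + 2 C k\right) = -8 + 4 C k$)
$21271 + R{\left(138,127 \right)} = 21271 - \left(8 - 70104\right) = 21271 + \left(-8 + 70104\right) = 21271 + 70096 = 91367$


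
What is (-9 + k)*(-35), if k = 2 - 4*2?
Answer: 525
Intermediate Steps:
k = -6 (k = 2 - 8 = -6)
(-9 + k)*(-35) = (-9 - 6)*(-35) = -15*(-35) = 525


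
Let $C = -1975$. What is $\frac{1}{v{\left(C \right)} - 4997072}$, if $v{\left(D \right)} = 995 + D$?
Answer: $- \frac{1}{4998052} \approx -2.0008 \cdot 10^{-7}$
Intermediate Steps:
$\frac{1}{v{\left(C \right)} - 4997072} = \frac{1}{\left(995 - 1975\right) - 4997072} = \frac{1}{-980 - 4997072} = \frac{1}{-4998052} = - \frac{1}{4998052}$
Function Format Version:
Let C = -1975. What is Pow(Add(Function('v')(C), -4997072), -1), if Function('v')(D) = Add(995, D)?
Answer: Rational(-1, 4998052) ≈ -2.0008e-7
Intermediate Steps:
Pow(Add(Function('v')(C), -4997072), -1) = Pow(Add(Add(995, -1975), -4997072), -1) = Pow(Add(-980, -4997072), -1) = Pow(-4998052, -1) = Rational(-1, 4998052)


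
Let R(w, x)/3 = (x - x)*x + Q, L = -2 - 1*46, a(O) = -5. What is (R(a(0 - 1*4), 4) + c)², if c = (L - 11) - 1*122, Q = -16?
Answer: 52441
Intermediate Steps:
L = -48 (L = -2 - 46 = -48)
R(w, x) = -48 (R(w, x) = 3*((x - x)*x - 16) = 3*(0*x - 16) = 3*(0 - 16) = 3*(-16) = -48)
c = -181 (c = (-48 - 11) - 1*122 = -59 - 122 = -181)
(R(a(0 - 1*4), 4) + c)² = (-48 - 181)² = (-229)² = 52441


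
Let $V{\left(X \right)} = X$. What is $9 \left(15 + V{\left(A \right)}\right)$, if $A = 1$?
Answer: $144$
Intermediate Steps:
$9 \left(15 + V{\left(A \right)}\right) = 9 \left(15 + 1\right) = 9 \cdot 16 = 144$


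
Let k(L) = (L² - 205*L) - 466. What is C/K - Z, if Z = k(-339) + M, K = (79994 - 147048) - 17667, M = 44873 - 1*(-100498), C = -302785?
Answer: -3985728808/12103 ≈ -3.2932e+5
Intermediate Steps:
M = 145371 (M = 44873 + 100498 = 145371)
K = -84721 (K = -67054 - 17667 = -84721)
k(L) = -466 + L² - 205*L
Z = 329321 (Z = (-466 + (-339)² - 205*(-339)) + 145371 = (-466 + 114921 + 69495) + 145371 = 183950 + 145371 = 329321)
C/K - Z = -302785/(-84721) - 1*329321 = -302785*(-1/84721) - 329321 = 43255/12103 - 329321 = -3985728808/12103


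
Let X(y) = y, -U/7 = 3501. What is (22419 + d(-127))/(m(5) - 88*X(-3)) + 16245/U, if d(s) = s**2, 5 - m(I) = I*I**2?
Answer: 26176571/98028 ≈ 267.03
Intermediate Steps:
U = -24507 (U = -7*3501 = -24507)
m(I) = 5 - I**3 (m(I) = 5 - I*I**2 = 5 - I**3)
(22419 + d(-127))/(m(5) - 88*X(-3)) + 16245/U = (22419 + (-127)**2)/((5 - 1*5**3) - 88*(-3)) + 16245/(-24507) = (22419 + 16129)/((5 - 1*125) + 264) + 16245*(-1/24507) = 38548/((5 - 125) + 264) - 1805/2723 = 38548/(-120 + 264) - 1805/2723 = 38548/144 - 1805/2723 = 38548*(1/144) - 1805/2723 = 9637/36 - 1805/2723 = 26176571/98028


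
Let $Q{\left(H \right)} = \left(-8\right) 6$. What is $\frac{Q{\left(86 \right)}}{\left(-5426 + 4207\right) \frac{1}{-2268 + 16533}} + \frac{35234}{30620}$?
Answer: $\frac{10504538323}{18662890} \approx 562.86$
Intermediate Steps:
$Q{\left(H \right)} = -48$
$\frac{Q{\left(86 \right)}}{\left(-5426 + 4207\right) \frac{1}{-2268 + 16533}} + \frac{35234}{30620} = - \frac{48}{\left(-5426 + 4207\right) \frac{1}{-2268 + 16533}} + \frac{35234}{30620} = - \frac{48}{\left(-1219\right) \frac{1}{14265}} + 35234 \cdot \frac{1}{30620} = - \frac{48}{\left(-1219\right) \frac{1}{14265}} + \frac{17617}{15310} = - \frac{48}{- \frac{1219}{14265}} + \frac{17617}{15310} = \left(-48\right) \left(- \frac{14265}{1219}\right) + \frac{17617}{15310} = \frac{684720}{1219} + \frac{17617}{15310} = \frac{10504538323}{18662890}$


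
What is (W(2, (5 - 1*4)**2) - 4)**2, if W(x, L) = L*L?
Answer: 9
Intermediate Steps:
W(x, L) = L**2
(W(2, (5 - 1*4)**2) - 4)**2 = (((5 - 1*4)**2)**2 - 4)**2 = (((5 - 4)**2)**2 - 4)**2 = ((1**2)**2 - 4)**2 = (1**2 - 4)**2 = (1 - 4)**2 = (-3)**2 = 9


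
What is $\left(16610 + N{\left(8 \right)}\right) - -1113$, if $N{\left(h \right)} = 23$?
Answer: $17746$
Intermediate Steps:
$\left(16610 + N{\left(8 \right)}\right) - -1113 = \left(16610 + 23\right) - -1113 = 16633 + \left(-2418 + 3531\right) = 16633 + 1113 = 17746$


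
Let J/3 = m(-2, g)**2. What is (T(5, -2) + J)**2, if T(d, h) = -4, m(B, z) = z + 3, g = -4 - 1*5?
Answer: 10816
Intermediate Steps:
g = -9 (g = -4 - 5 = -9)
m(B, z) = 3 + z
J = 108 (J = 3*(3 - 9)**2 = 3*(-6)**2 = 3*36 = 108)
(T(5, -2) + J)**2 = (-4 + 108)**2 = 104**2 = 10816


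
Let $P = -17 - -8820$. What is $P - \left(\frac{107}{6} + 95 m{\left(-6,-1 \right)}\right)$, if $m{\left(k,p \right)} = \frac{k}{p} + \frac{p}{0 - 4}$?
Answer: $\frac{98297}{12} \approx 8191.4$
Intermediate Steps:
$m{\left(k,p \right)} = - \frac{p}{4} + \frac{k}{p}$ ($m{\left(k,p \right)} = \frac{k}{p} + \frac{p}{0 - 4} = \frac{k}{p} + \frac{p}{-4} = \frac{k}{p} + p \left(- \frac{1}{4}\right) = \frac{k}{p} - \frac{p}{4} = - \frac{p}{4} + \frac{k}{p}$)
$P = 8803$ ($P = -17 + 8820 = 8803$)
$P - \left(\frac{107}{6} + 95 m{\left(-6,-1 \right)}\right) = 8803 - \left(\frac{107}{6} + 95 \left(\left(- \frac{1}{4}\right) \left(-1\right) - \frac{6}{-1}\right)\right) = 8803 - \left(107 \cdot \frac{1}{6} + 95 \left(\frac{1}{4} - -6\right)\right) = 8803 - \left(\frac{107}{6} + 95 \left(\frac{1}{4} + 6\right)\right) = 8803 - \left(\frac{107}{6} + 95 \cdot \frac{25}{4}\right) = 8803 - \left(\frac{107}{6} + \frac{2375}{4}\right) = 8803 - \frac{7339}{12} = \frac{98297}{12}$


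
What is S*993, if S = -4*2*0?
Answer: 0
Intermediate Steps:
S = 0 (S = -8*0 = 0)
S*993 = 0*993 = 0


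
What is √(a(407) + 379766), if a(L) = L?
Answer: √380173 ≈ 616.58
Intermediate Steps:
√(a(407) + 379766) = √(407 + 379766) = √380173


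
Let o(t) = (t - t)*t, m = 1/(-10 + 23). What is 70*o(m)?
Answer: 0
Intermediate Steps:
m = 1/13 ≈ 0.076923
o(t) = 0 (o(t) = 0*t = 0)
70*o(m) = 70*0 = 0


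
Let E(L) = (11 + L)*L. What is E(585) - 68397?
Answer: 280263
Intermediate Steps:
E(L) = L*(11 + L)
E(585) - 68397 = 585*(11 + 585) - 68397 = 585*596 - 68397 = 348660 - 68397 = 280263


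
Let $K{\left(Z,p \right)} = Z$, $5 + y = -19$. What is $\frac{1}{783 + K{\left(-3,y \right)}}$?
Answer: $\frac{1}{780} \approx 0.0012821$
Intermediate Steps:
$y = -24$ ($y = -5 - 19 = -24$)
$\frac{1}{783 + K{\left(-3,y \right)}} = \frac{1}{783 - 3} = \frac{1}{780}$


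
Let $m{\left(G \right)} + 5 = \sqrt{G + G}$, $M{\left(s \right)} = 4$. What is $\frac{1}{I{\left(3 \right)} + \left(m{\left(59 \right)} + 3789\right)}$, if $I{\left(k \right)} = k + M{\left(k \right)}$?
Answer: $\frac{3791}{14371563} - \frac{\sqrt{118}}{14371563} \approx 0.00026303$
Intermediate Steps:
$m{\left(G \right)} = -5 + \sqrt{2} \sqrt{G}$ ($m{\left(G \right)} = -5 + \sqrt{G + G} = -5 + \sqrt{2 G} = -5 + \sqrt{2} \sqrt{G}$)
$I{\left(k \right)} = 4 + k$ ($I{\left(k \right)} = k + 4 = 4 + k$)
$\frac{1}{I{\left(3 \right)} + \left(m{\left(59 \right)} + 3789\right)} = \frac{1}{\left(4 + 3\right) + \left(\left(-5 + \sqrt{2} \sqrt{59}\right) + 3789\right)} = \frac{1}{7 + \left(\left(-5 + \sqrt{118}\right) + 3789\right)} = \frac{1}{7 + \left(3784 + \sqrt{118}\right)} = \frac{1}{3791 + \sqrt{118}}$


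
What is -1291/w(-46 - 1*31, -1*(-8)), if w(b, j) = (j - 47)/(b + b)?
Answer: -198814/39 ≈ -5097.8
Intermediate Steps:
w(b, j) = (-47 + j)/(2*b) (w(b, j) = (-47 + j)/((2*b)) = (-47 + j)*(1/(2*b)) = (-47 + j)/(2*b))
-1291/w(-46 - 1*31, -1*(-8)) = -1291*2*(-46 - 1*31)/(-47 - 1*(-8)) = -1291*2*(-46 - 31)/(-47 + 8) = -1291/((½)*(-39)/(-77)) = -1291/((½)*(-1/77)*(-39)) = -1291/39/154 = -1291*154/39 = -198814/39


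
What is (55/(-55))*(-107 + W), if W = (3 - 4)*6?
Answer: 113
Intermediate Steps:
W = -6 (W = -1*6 = -6)
(55/(-55))*(-107 + W) = (55/(-55))*(-107 - 6) = (55*(-1/55))*(-113) = -1*(-113) = 113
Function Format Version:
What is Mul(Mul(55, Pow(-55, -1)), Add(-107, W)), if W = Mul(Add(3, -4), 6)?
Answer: 113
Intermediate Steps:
W = -6 (W = Mul(-1, 6) = -6)
Mul(Mul(55, Pow(-55, -1)), Add(-107, W)) = Mul(Mul(55, Pow(-55, -1)), Add(-107, -6)) = Mul(Mul(55, Rational(-1, 55)), -113) = Mul(-1, -113) = 113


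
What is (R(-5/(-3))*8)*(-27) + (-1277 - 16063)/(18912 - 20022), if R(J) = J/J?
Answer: -7414/37 ≈ -200.38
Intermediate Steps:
R(J) = 1
(R(-5/(-3))*8)*(-27) + (-1277 - 16063)/(18912 - 20022) = (1*8)*(-27) + (-1277 - 16063)/(18912 - 20022) = 8*(-27) - 17340/(-1110) = -216 - 17340*(-1/1110) = -216 + 578/37 = -7414/37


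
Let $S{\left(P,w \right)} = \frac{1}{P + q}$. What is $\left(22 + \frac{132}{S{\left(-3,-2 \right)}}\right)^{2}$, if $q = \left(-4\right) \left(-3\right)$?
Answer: $1464100$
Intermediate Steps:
$q = 12$
$S{\left(P,w \right)} = \frac{1}{12 + P}$ ($S{\left(P,w \right)} = \frac{1}{P + 12} = \frac{1}{12 + P}$)
$\left(22 + \frac{132}{S{\left(-3,-2 \right)}}\right)^{2} = \left(22 + \frac{132}{\frac{1}{12 - 3}}\right)^{2} = \left(22 + \frac{132}{\frac{1}{9}}\right)^{2} = \left(22 + 132 \frac{1}{\frac{1}{9}}\right)^{2} = \left(22 + 132 \cdot 9\right)^{2} = \left(22 + 1188\right)^{2} = 1210^{2} = 1464100$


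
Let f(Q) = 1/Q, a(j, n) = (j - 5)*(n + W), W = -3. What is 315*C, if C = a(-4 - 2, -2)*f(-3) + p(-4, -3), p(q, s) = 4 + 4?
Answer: -3255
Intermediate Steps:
p(q, s) = 8
a(j, n) = (-5 + j)*(-3 + n) (a(j, n) = (j - 5)*(n - 3) = (-5 + j)*(-3 + n))
C = -31/3 (C = (15 - 5*(-2) - 3*(-4 - 2) + (-4 - 2)*(-2))/(-3) + 8 = (15 + 10 - 3*(-6) - 6*(-2))*(-⅓) + 8 = (15 + 10 + 18 + 12)*(-⅓) + 8 = 55*(-⅓) + 8 = -55/3 + 8 = -31/3 ≈ -10.333)
315*C = 315*(-31/3) = -3255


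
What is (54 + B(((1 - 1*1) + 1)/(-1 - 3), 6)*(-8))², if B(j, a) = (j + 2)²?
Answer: 3481/4 ≈ 870.25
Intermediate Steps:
B(j, a) = (2 + j)²
(54 + B(((1 - 1*1) + 1)/(-1 - 3), 6)*(-8))² = (54 + (2 + ((1 - 1*1) + 1)/(-1 - 3))²*(-8))² = (54 + (2 + ((1 - 1) + 1)/(-4))²*(-8))² = (54 + (2 + (0 + 1)*(-¼))²*(-8))² = (54 + (2 + 1*(-¼))²*(-8))² = (54 + (2 - ¼)²*(-8))² = (54 + (7/4)²*(-8))² = (54 + (49/16)*(-8))² = (54 - 49/2)² = (59/2)² = 3481/4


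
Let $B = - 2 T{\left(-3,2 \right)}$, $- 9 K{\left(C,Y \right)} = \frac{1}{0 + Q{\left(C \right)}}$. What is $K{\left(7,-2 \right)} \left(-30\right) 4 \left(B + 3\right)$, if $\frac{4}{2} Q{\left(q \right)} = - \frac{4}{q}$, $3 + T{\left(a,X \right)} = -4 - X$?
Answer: $-980$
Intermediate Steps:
$T{\left(a,X \right)} = -7 - X$ ($T{\left(a,X \right)} = -3 - \left(4 + X\right) = -7 - X$)
$Q{\left(q \right)} = - \frac{2}{q}$ ($Q{\left(q \right)} = \frac{\left(-4\right) \frac{1}{q}}{2} = - \frac{2}{q}$)
$K{\left(C,Y \right)} = \frac{C}{18}$ ($K{\left(C,Y \right)} = - \frac{1}{9 \left(0 - \frac{2}{C}\right)} = - \frac{1}{9 \left(- \frac{2}{C}\right)} = - \frac{\left(- \frac{1}{2}\right) C}{9} = \frac{C}{18}$)
$B = 18$ ($B = - 2 \left(-7 - 2\right) = \left(-2\right) \left(-9\right) = 18$)
$K{\left(7,-2 \right)} \left(-30\right) 4 \left(B + 3\right) = \frac{1}{18} \cdot 7 \left(-30\right) 4 \left(18 + 3\right) = \frac{7}{18} \left(-30\right) 4 \cdot 21 = \left(- \frac{35}{3}\right) 84 = -980$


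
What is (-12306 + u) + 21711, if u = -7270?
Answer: 2135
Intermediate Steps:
(-12306 + u) + 21711 = (-12306 - 7270) + 21711 = -19576 + 21711 = 2135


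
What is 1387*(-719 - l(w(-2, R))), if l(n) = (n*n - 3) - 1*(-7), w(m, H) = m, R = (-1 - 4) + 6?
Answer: -1008349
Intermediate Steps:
R = 1 (R = -5 + 6 = 1)
l(n) = 4 + n² (l(n) = (n² - 3) + 7 = (-3 + n²) + 7 = 4 + n²)
1387*(-719 - l(w(-2, R))) = 1387*(-719 - (4 + (-2)²)) = 1387*(-719 - (4 + 4)) = 1387*(-719 - 1*8) = 1387*(-719 - 8) = 1387*(-727) = -1008349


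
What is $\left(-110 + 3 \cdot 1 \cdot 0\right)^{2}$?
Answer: $12100$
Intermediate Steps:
$\left(-110 + 3 \cdot 1 \cdot 0\right)^{2} = \left(-110 + 3 \cdot 0\right)^{2} = \left(-110 + 0\right)^{2} = \left(-110\right)^{2} = 12100$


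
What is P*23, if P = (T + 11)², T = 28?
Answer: 34983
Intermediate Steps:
P = 1521 (P = (28 + 11)² = 39² = 1521)
P*23 = 1521*23 = 34983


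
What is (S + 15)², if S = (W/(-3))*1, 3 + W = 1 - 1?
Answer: 256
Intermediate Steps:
W = -3 (W = -3 + (1 - 1) = -3 + 0 = -3)
S = 1 (S = (-3/(-3))*1 = -⅓*(-3)*1 = 1*1 = 1)
(S + 15)² = (1 + 15)² = 16² = 256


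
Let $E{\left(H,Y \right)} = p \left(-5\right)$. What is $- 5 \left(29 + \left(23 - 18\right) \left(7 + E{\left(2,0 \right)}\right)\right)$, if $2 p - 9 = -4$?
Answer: $- \frac{15}{2} \approx -7.5$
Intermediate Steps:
$p = \frac{5}{2}$ ($p = \frac{9}{2} + \frac{1}{2} \left(-4\right) = \frac{9}{2} - 2 = \frac{5}{2} \approx 2.5$)
$E{\left(H,Y \right)} = - \frac{25}{2}$ ($E{\left(H,Y \right)} = \frac{5}{2} \left(-5\right) = - \frac{25}{2}$)
$- 5 \left(29 + \left(23 - 18\right) \left(7 + E{\left(2,0 \right)}\right)\right) = - 5 \left(29 + \left(23 - 18\right) \left(7 - \frac{25}{2}\right)\right) = - 5 \left(29 + 5 \left(- \frac{11}{2}\right)\right) = - 5 \left(29 - \frac{55}{2}\right) = \left(-5\right) \frac{3}{2} = - \frac{15}{2}$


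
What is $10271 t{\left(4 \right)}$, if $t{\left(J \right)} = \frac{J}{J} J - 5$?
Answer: $-10271$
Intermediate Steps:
$t{\left(J \right)} = -5 + J$ ($t{\left(J \right)} = 1 J - 5 = J - 5 = -5 + J$)
$10271 t{\left(4 \right)} = 10271 \left(-5 + 4\right) = 10271 \left(-1\right) = -10271$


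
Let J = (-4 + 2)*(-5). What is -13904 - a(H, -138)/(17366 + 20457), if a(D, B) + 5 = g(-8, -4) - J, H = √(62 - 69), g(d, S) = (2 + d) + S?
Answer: -525890967/37823 ≈ -13904.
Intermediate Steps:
g(d, S) = 2 + S + d
J = 10 (J = -2*(-5) = 10)
H = I*√7 (H = √(-7) = I*√7 ≈ 2.6458*I)
a(D, B) = -25 (a(D, B) = -5 + ((2 - 4 - 8) - 1*10) = -5 + (-10 - 10) = -5 - 20 = -25)
-13904 - a(H, -138)/(17366 + 20457) = -13904 - (-25)/(17366 + 20457) = -13904 - (-25)/37823 = -13904 - 1*(-25/37823) = -13904 + 25/37823 = -525890967/37823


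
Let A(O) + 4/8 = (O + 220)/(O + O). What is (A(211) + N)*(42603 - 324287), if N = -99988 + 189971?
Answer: -5348199744732/211 ≈ -2.5347e+10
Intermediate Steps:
N = 89983
A(O) = -½ + (220 + O)/(2*O) (A(O) = -½ + (O + 220)/(O + O) = -½ + (220 + O)/((2*O)) = -½ + (220 + O)*(1/(2*O)) = -½ + (220 + O)/(2*O))
(A(211) + N)*(42603 - 324287) = (110/211 + 89983)*(42603 - 324287) = (110*(1/211) + 89983)*(-281684) = (110/211 + 89983)*(-281684) = (18986523/211)*(-281684) = -5348199744732/211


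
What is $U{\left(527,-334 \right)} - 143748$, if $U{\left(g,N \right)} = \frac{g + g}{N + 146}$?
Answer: $- \frac{13512839}{94} \approx -1.4375 \cdot 10^{5}$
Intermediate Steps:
$U{\left(g,N \right)} = \frac{2 g}{146 + N}$
$U{\left(527,-334 \right)} - 143748 = 2 \cdot 527 \frac{1}{146 - 334} - 143748 = 2 \cdot 527 \frac{1}{-188} - 143748 = 2 \cdot 527 \left(- \frac{1}{188}\right) - 143748 = - \frac{527}{94} - 143748 = - \frac{13512839}{94}$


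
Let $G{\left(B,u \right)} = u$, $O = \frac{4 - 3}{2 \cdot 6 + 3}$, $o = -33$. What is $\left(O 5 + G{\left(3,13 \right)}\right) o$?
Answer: $-440$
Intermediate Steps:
$O = \frac{1}{15}$ ($O = 1 \frac{1}{12 + 3} = 1 \cdot \frac{1}{15} = \frac{1}{15} \approx 0.066667$)
$\left(O 5 + G{\left(3,13 \right)}\right) o = \left(\frac{1}{15} \cdot 5 + 13\right) \left(-33\right) = \left(\frac{1}{3} + 13\right) \left(-33\right) = \frac{40}{3} \left(-33\right) = -440$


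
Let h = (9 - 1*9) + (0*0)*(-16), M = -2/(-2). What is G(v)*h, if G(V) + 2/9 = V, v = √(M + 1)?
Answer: 0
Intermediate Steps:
M = 1 (M = -2*(-½) = 1)
v = √2 (v = √(1 + 1) = √2 ≈ 1.4142)
G(V) = -2/9 + V
h = 0 (h = (9 - 9) + 0*(-16) = 0 + 0 = 0)
G(v)*h = (-2/9 + √2)*0 = 0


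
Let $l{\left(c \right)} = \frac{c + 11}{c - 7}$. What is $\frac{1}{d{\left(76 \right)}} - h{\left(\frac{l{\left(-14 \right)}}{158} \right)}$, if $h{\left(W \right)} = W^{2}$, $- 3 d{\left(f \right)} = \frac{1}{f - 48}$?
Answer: $- \frac{102751825}{1223236} \approx -84.0$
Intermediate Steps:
$l{\left(c \right)} = \frac{11 + c}{-7 + c}$
$d{\left(f \right)} = - \frac{1}{3 \left(-48 + f\right)}$ ($d{\left(f \right)} = - \frac{1}{3 \left(f - 48\right)} = - \frac{1}{3 \left(-48 + f\right)}$)
$\frac{1}{d{\left(76 \right)}} - h{\left(\frac{l{\left(-14 \right)}}{158} \right)} = \frac{1}{\left(-1\right) \frac{1}{-144 + 3 \cdot 76}} - \left(\frac{\frac{1}{-7 - 14} \left(11 - 14\right)}{158}\right)^{2} = \frac{1}{\left(-1\right) \frac{1}{-144 + 228}} - \left(\frac{1}{-21} \left(-3\right) \frac{1}{158}\right)^{2} = \frac{1}{\left(-1\right) \frac{1}{84}} - \left(\left(- \frac{1}{21}\right) \left(-3\right) \frac{1}{158}\right)^{2} = \frac{1}{\left(-1\right) \frac{1}{84}} - \left(\frac{1}{7} \cdot \frac{1}{158}\right)^{2} = \frac{1}{- \frac{1}{84}} - \left(\frac{1}{1106}\right)^{2} = -84 - \frac{1}{1223236} = - \frac{102751825}{1223236}$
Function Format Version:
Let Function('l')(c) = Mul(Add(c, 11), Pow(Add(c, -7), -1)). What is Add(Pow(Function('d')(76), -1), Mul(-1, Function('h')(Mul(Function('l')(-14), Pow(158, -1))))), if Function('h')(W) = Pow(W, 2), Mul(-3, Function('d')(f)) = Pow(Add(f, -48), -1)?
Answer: Rational(-102751825, 1223236) ≈ -84.000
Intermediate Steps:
Function('l')(c) = Mul(Pow(Add(-7, c), -1), Add(11, c)) (Function('l')(c) = Mul(Add(11, c), Pow(Add(-7, c), -1)) = Mul(Pow(Add(-7, c), -1), Add(11, c)))
Function('d')(f) = Mul(Rational(-1, 3), Pow(Add(-48, f), -1)) (Function('d')(f) = Mul(Rational(-1, 3), Pow(Add(f, -48), -1)) = Mul(Rational(-1, 3), Pow(Add(-48, f), -1)))
Add(Pow(Function('d')(76), -1), Mul(-1, Function('h')(Mul(Function('l')(-14), Pow(158, -1))))) = Add(Pow(Mul(-1, Pow(Add(-144, Mul(3, 76)), -1)), -1), Mul(-1, Pow(Mul(Mul(Pow(Add(-7, -14), -1), Add(11, -14)), Pow(158, -1)), 2))) = Add(Pow(Mul(-1, Pow(Add(-144, 228), -1)), -1), Mul(-1, Pow(Mul(Mul(Pow(-21, -1), -3), Rational(1, 158)), 2))) = Add(Pow(Mul(-1, Pow(84, -1)), -1), Mul(-1, Pow(Mul(Mul(Rational(-1, 21), -3), Rational(1, 158)), 2))) = Add(Pow(Mul(-1, Rational(1, 84)), -1), Mul(-1, Pow(Mul(Rational(1, 7), Rational(1, 158)), 2))) = Add(Pow(Rational(-1, 84), -1), Mul(-1, Pow(Rational(1, 1106), 2))) = Add(-84, Mul(-1, Rational(1, 1223236))) = Add(-84, Rational(-1, 1223236)) = Rational(-102751825, 1223236)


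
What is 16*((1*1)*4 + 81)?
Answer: 1360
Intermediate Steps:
16*((1*1)*4 + 81) = 16*(1*4 + 81) = 16*(4 + 81) = 16*85 = 1360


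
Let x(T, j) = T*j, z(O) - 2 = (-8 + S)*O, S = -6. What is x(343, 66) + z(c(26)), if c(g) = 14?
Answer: 22444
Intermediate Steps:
z(O) = 2 - 14*O (z(O) = 2 + (-8 - 6)*O = 2 - 14*O)
x(343, 66) + z(c(26)) = 343*66 + (2 - 14*14) = 22638 + (2 - 196) = 22638 - 194 = 22444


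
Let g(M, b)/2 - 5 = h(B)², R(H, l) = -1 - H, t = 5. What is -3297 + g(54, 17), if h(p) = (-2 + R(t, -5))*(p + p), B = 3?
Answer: 1321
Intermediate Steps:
h(p) = -16*p (h(p) = (-2 + (-1 - 1*5))*(p + p) = (-2 + (-1 - 5))*(2*p) = (-2 - 6)*(2*p) = -16*p)
g(M, b) = 4618 (g(M, b) = 10 + 2*(-16*3)² = 10 + 2*(-48)² = 10 + 2*2304 = 10 + 4608 = 4618)
-3297 + g(54, 17) = -3297 + 4618 = 1321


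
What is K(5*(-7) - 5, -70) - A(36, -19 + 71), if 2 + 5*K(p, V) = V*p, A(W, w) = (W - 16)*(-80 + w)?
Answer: 5598/5 ≈ 1119.6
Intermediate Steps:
A(W, w) = (-80 + w)*(-16 + W) (A(W, w) = (-16 + W)*(-80 + w) = (-80 + w)*(-16 + W))
K(p, V) = -2/5 + V*p/5 (K(p, V) = -2/5 + (V*p)/5 = -2/5 + V*p/5)
K(5*(-7) - 5, -70) - A(36, -19 + 71) = (-2/5 + (1/5)*(-70)*(5*(-7) - 5)) - (1280 - 80*36 - 16*(-19 + 71) + 36*(-19 + 71)) = (-2/5 + (1/5)*(-70)*(-35 - 5)) - (1280 - 2880 - 16*52 + 36*52) = (-2/5 + (1/5)*(-70)*(-40)) - (1280 - 2880 - 832 + 1872) = (-2/5 + 560) - 1*(-560) = 2798/5 + 560 = 5598/5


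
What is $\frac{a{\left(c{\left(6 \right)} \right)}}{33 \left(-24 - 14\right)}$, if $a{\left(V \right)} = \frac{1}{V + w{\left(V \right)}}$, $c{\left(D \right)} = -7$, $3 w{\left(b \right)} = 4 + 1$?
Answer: $\frac{1}{6688} \approx 0.00014952$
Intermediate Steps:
$w{\left(b \right)} = \frac{5}{3}$ ($w{\left(b \right)} = \frac{4 + 1}{3} = \frac{1}{3} \cdot 5 = \frac{5}{3}$)
$a{\left(V \right)} = \frac{1}{\frac{5}{3} + V}$ ($a{\left(V \right)} = \frac{1}{V + \frac{5}{3}} = \frac{1}{\frac{5}{3} + V}$)
$\frac{a{\left(c{\left(6 \right)} \right)}}{33 \left(-24 - 14\right)} = \frac{3 \frac{1}{5 + 3 \left(-7\right)}}{33 \left(-24 - 14\right)} = \frac{3 \frac{1}{5 - 21}}{33 \left(-38\right)} = \frac{3 \frac{1}{-16}}{-1254} = 3 \left(- \frac{1}{16}\right) \left(- \frac{1}{1254}\right) = \left(- \frac{3}{16}\right) \left(- \frac{1}{1254}\right) = \frac{1}{6688}$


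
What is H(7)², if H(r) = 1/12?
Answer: 1/144 ≈ 0.0069444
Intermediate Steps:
H(r) = 1/12
H(7)² = (1/12)² = 1/144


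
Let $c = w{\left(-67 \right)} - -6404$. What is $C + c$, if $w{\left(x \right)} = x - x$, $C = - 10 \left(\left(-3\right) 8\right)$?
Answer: $6644$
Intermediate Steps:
$C = 240$ ($C = \left(-10\right) \left(-24\right) = 240$)
$w{\left(x \right)} = 0$
$c = 6404$ ($c = 0 - -6404 = 0 + 6404 = 6404$)
$C + c = 240 + 6404 = 6644$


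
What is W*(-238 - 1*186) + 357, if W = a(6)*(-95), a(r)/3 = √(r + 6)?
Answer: 357 + 241680*√3 ≈ 4.1896e+5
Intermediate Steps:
a(r) = 3*√(6 + r) (a(r) = 3*√(r + 6) = 3*√(6 + r))
W = -570*√3 (W = (3*√(6 + 6))*(-95) = (3*√12)*(-95) = (3*(2*√3))*(-95) = (6*√3)*(-95) = -570*√3 ≈ -987.27)
W*(-238 - 1*186) + 357 = (-570*√3)*(-238 - 1*186) + 357 = (-570*√3)*(-238 - 186) + 357 = -570*√3*(-424) + 357 = 241680*√3 + 357 = 357 + 241680*√3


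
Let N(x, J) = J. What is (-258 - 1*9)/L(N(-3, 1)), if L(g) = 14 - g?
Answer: -267/13 ≈ -20.538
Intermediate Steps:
(-258 - 1*9)/L(N(-3, 1)) = (-258 - 1*9)/(14 - 1*1) = (-258 - 9)/(14 - 1) = -267/13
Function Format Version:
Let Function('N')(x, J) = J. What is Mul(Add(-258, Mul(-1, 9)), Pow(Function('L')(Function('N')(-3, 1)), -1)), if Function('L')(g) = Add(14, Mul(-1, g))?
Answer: Rational(-267, 13) ≈ -20.538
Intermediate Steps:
Mul(Add(-258, Mul(-1, 9)), Pow(Function('L')(Function('N')(-3, 1)), -1)) = Mul(Add(-258, Mul(-1, 9)), Pow(Add(14, Mul(-1, 1)), -1)) = Mul(Add(-258, -9), Pow(Add(14, -1), -1)) = Mul(-267, Pow(13, -1)) = Mul(-267, Rational(1, 13)) = Rational(-267, 13)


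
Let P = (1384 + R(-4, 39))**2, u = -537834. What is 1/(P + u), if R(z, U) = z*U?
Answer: 1/970150 ≈ 1.0308e-6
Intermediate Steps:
R(z, U) = U*z
P = 1507984 (P = (1384 + 39*(-4))**2 = (1384 - 156)**2 = 1228**2 = 1507984)
1/(P + u) = 1/(1507984 - 537834) = 1/970150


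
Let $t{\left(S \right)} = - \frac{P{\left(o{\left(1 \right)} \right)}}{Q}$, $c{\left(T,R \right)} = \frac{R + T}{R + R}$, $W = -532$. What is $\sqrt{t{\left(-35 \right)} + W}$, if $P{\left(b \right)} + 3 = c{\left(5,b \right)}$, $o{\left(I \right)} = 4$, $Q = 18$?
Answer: $\frac{11 i \sqrt{633}}{12} \approx 23.063 i$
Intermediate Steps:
$c{\left(T,R \right)} = \frac{R + T}{2 R}$
$P{\left(b \right)} = -3 + \frac{5 + b}{2 b}$ ($P{\left(b \right)} = -3 + \frac{b + 5}{2 b} = -3 + \frac{5 + b}{2 b}$)
$t{\left(S \right)} = \frac{5}{48}$ ($t{\left(S \right)} = - \frac{\frac{5}{2} \cdot \frac{1}{4} \left(1 - 4\right)}{18} = - \frac{\frac{5}{2} \cdot \frac{1}{4} \left(-3\right)}{18} = - \frac{-15}{8 \cdot 18} = \left(-1\right) \left(- \frac{5}{48}\right) = \frac{5}{48}$)
$\sqrt{t{\left(-35 \right)} + W} = \sqrt{\frac{5}{48} - 532} = \sqrt{- \frac{25531}{48}} = \frac{11 i \sqrt{633}}{12}$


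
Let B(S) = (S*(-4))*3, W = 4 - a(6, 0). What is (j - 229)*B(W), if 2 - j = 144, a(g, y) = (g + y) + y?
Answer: -8904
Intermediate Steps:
a(g, y) = g + 2*y
W = -2 (W = 4 - (6 + 2*0) = 4 - (6 + 0) = 4 - 1*6 = 4 - 6 = -2)
j = -142 (j = 2 - 1*144 = 2 - 144 = -142)
B(S) = -12*S (B(S) = -4*S*3 = -12*S)
(j - 229)*B(W) = (-142 - 229)*(-12*(-2)) = -371*24 = -8904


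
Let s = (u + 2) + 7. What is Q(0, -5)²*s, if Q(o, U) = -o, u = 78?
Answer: 0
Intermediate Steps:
s = 87 (s = (78 + 2) + 7 = 80 + 7 = 87)
Q(0, -5)²*s = (-1*0)²*87 = 0²*87 = 0*87 = 0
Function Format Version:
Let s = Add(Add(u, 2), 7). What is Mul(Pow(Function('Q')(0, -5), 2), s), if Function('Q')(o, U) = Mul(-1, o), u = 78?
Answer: 0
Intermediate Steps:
s = 87 (s = Add(Add(78, 2), 7) = Add(80, 7) = 87)
Mul(Pow(Function('Q')(0, -5), 2), s) = Mul(Pow(Mul(-1, 0), 2), 87) = Mul(Pow(0, 2), 87) = Mul(0, 87) = 0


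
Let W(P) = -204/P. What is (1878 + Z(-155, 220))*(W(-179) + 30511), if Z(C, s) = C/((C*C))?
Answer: 51284933287/895 ≈ 5.7302e+7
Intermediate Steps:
Z(C, s) = 1/C (Z(C, s) = C/(C²) = C/C² = 1/C)
(1878 + Z(-155, 220))*(W(-179) + 30511) = (1878 + 1/(-155))*(-204/(-179) + 30511) = (1878 - 1/155)*(-204*(-1/179) + 30511) = 291089*(204/179 + 30511)/155 = (291089/155)*(5461673/179) = 51284933287/895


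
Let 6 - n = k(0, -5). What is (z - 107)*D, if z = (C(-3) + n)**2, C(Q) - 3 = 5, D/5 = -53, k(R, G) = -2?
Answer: -39485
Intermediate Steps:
n = 8 (n = 6 - 1*(-2) = 6 + 2 = 8)
D = -265 (D = 5*(-53) = -265)
C(Q) = 8 (C(Q) = 3 + 5 = 8)
z = 256 (z = (8 + 8)**2 = 16**2 = 256)
(z - 107)*D = (256 - 107)*(-265) = 149*(-265) = -39485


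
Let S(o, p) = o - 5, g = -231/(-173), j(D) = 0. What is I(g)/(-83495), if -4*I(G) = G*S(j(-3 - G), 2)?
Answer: -231/11555708 ≈ -1.9990e-5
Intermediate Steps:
g = 231/173 (g = -231*(-1/173) = 231/173 ≈ 1.3353)
S(o, p) = -5 + o
I(G) = 5*G/4 (I(G) = -G*(-5 + 0)/4 = -G*(-5)/4 = -(-5)*G/4 = 5*G/4)
I(g)/(-83495) = ((5/4)*(231/173))/(-83495) = (1155/692)*(-1/83495) = -231/11555708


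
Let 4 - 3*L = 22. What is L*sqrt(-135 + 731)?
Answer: -12*sqrt(149) ≈ -146.48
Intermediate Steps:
L = -6 (L = 4/3 - 1/3*22 = 4/3 - 22/3 = -6)
L*sqrt(-135 + 731) = -6*sqrt(-135 + 731) = -12*sqrt(149)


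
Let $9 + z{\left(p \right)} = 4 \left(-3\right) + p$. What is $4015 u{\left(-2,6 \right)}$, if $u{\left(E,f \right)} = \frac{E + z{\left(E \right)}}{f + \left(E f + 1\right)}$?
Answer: $20075$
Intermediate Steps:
$z{\left(p \right)} = -21 + p$ ($z{\left(p \right)} = -9 + \left(4 \left(-3\right) + p\right) = -9 + \left(-12 + p\right) = -21 + p$)
$u{\left(E,f \right)} = \frac{-21 + 2 E}{1 + f + E f}$ ($u{\left(E,f \right)} = \frac{E + \left(-21 + E\right)}{f + \left(E f + 1\right)} = \frac{-21 + 2 E}{f + \left(1 + E f\right)} = \frac{-21 + 2 E}{1 + f + E f}$)
$4015 u{\left(-2,6 \right)} = 4015 \frac{-21 + 2 \left(-2\right)}{1 + 6 - 12} = 4015 \frac{-21 - 4}{1 + 6 - 12} = 4015 \frac{1}{-5} \left(-25\right) = 4015 \left(\left(- \frac{1}{5}\right) \left(-25\right)\right) = 4015 \cdot 5 = 20075$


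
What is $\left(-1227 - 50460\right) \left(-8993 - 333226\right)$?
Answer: $17688273453$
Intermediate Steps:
$\left(-1227 - 50460\right) \left(-8993 - 333226\right) = \left(-51687\right) \left(-342219\right) = 17688273453$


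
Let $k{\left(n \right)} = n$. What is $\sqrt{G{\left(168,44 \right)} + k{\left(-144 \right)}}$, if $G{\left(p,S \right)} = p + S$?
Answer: $2 \sqrt{17} \approx 8.2462$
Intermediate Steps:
$G{\left(p,S \right)} = S + p$
$\sqrt{G{\left(168,44 \right)} + k{\left(-144 \right)}} = \sqrt{\left(44 + 168\right) - 144} = \sqrt{212 - 144} = \sqrt{68} = 2 \sqrt{17}$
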